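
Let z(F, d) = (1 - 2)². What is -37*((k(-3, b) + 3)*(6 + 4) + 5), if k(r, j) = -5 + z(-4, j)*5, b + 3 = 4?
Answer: -1295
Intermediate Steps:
b = 1 (b = -3 + 4 = 1)
z(F, d) = 1 (z(F, d) = (-1)² = 1)
k(r, j) = 0 (k(r, j) = -5 + 1*5 = -5 + 5 = 0)
-37*((k(-3, b) + 3)*(6 + 4) + 5) = -37*((0 + 3)*(6 + 4) + 5) = -37*(3*10 + 5) = -37*(30 + 5) = -37*35 = -1295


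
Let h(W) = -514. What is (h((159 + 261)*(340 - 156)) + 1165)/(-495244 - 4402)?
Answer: -93/71378 ≈ -0.0013029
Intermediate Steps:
(h((159 + 261)*(340 - 156)) + 1165)/(-495244 - 4402) = (-514 + 1165)/(-495244 - 4402) = 651/(-499646) = 651*(-1/499646) = -93/71378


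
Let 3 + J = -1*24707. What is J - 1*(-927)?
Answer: -23783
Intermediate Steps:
J = -24710 (J = -3 - 1*24707 = -3 - 24707 = -24710)
J - 1*(-927) = -24710 - 1*(-927) = -24710 + 927 = -23783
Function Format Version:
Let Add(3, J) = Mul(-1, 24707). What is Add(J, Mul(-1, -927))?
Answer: -23783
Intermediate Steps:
J = -24710 (J = Add(-3, Mul(-1, 24707)) = Add(-3, -24707) = -24710)
Add(J, Mul(-1, -927)) = Add(-24710, Mul(-1, -927)) = Add(-24710, 927) = -23783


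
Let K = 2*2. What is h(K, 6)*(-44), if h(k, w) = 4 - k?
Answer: 0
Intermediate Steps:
K = 4
h(K, 6)*(-44) = (4 - 1*4)*(-44) = (4 - 4)*(-44) = 0*(-44) = 0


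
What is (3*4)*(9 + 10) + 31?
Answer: 259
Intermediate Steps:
(3*4)*(9 + 10) + 31 = 12*19 + 31 = 228 + 31 = 259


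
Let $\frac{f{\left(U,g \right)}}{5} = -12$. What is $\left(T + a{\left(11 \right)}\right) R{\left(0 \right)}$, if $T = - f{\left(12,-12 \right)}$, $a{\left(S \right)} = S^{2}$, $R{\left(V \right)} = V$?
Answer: $0$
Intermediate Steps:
$f{\left(U,g \right)} = -60$ ($f{\left(U,g \right)} = 5 \left(-12\right) = -60$)
$T = 60$ ($T = \left(-1\right) \left(-60\right) = 60$)
$\left(T + a{\left(11 \right)}\right) R{\left(0 \right)} = \left(60 + 11^{2}\right) 0 = \left(60 + 121\right) 0 = 181 \cdot 0 = 0$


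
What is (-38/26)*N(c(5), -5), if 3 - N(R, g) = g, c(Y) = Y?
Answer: -152/13 ≈ -11.692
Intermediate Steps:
N(R, g) = 3 - g
(-38/26)*N(c(5), -5) = (-38/26)*(3 - 1*(-5)) = (-38*1/26)*(3 + 5) = -19/13*8 = -152/13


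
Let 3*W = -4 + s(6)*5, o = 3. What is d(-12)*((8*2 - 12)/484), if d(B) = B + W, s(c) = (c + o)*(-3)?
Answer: -175/363 ≈ -0.48209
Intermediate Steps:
s(c) = -9 - 3*c (s(c) = (c + 3)*(-3) = (3 + c)*(-3) = -9 - 3*c)
W = -139/3 (W = (-4 + (-9 - 3*6)*5)/3 = (-4 + (-9 - 18)*5)/3 = (-4 - 27*5)/3 = (-4 - 135)/3 = (⅓)*(-139) = -139/3 ≈ -46.333)
d(B) = -139/3 + B (d(B) = B - 139/3 = -139/3 + B)
d(-12)*((8*2 - 12)/484) = (-139/3 - 12)*((8*2 - 12)/484) = -175*(16 - 12)/(3*484) = -700/(3*484) = -175/3*1/121 = -175/363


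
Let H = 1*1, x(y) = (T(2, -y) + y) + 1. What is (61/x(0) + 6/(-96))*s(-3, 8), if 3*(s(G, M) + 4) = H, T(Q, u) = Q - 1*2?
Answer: -3575/16 ≈ -223.44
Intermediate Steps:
T(Q, u) = -2 + Q (T(Q, u) = Q - 2 = -2 + Q)
x(y) = 1 + y (x(y) = ((-2 + 2) + y) + 1 = (0 + y) + 1 = y + 1 = 1 + y)
H = 1
s(G, M) = -11/3 (s(G, M) = -4 + (⅓)*1 = -4 + ⅓ = -11/3)
(61/x(0) + 6/(-96))*s(-3, 8) = (61/(1 + 0) + 6/(-96))*(-11/3) = (61/1 + 6*(-1/96))*(-11/3) = (61*1 - 1/16)*(-11/3) = (61 - 1/16)*(-11/3) = (975/16)*(-11/3) = -3575/16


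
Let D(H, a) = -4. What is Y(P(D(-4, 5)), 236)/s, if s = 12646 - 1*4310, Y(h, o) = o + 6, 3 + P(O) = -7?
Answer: 121/4168 ≈ 0.029031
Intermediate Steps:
P(O) = -10 (P(O) = -3 - 7 = -10)
Y(h, o) = 6 + o
s = 8336 (s = 12646 - 4310 = 8336)
Y(P(D(-4, 5)), 236)/s = (6 + 236)/8336 = 242*(1/8336) = 121/4168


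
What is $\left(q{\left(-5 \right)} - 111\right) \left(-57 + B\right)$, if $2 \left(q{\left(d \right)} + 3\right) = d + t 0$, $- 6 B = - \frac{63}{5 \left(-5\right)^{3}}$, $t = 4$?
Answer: $\frac{16606143}{2500} \approx 6642.5$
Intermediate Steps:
$B = - \frac{21}{1250}$ ($B = - \frac{\left(-63\right) \frac{1}{5 \left(-5\right)^{3}}}{6} = - \frac{\left(-63\right) \frac{1}{5 \left(-125\right)}}{6} = - \frac{\left(-63\right) \frac{1}{-625}}{6} = - \frac{\left(-63\right) \left(- \frac{1}{625}\right)}{6} = \left(- \frac{1}{6}\right) \frac{63}{625} = - \frac{21}{1250} \approx -0.0168$)
$q{\left(d \right)} = -3 + \frac{d}{2}$ ($q{\left(d \right)} = -3 + \frac{d + 4 \cdot 0}{2} = -3 + \frac{d + 0}{2} = -3 + \frac{d}{2}$)
$\left(q{\left(-5 \right)} - 111\right) \left(-57 + B\right) = \left(\left(-3 + \frac{1}{2} \left(-5\right)\right) - 111\right) \left(-57 - \frac{21}{1250}\right) = \left(\left(-3 - \frac{5}{2}\right) - 111\right) \left(- \frac{71271}{1250}\right) = \left(- \frac{11}{2} - 111\right) \left(- \frac{71271}{1250}\right) = \left(- \frac{233}{2}\right) \left(- \frac{71271}{1250}\right) = \frac{16606143}{2500}$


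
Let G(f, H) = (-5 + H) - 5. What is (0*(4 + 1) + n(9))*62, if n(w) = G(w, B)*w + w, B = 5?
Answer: -2232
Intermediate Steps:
G(f, H) = -10 + H
n(w) = -4*w (n(w) = (-10 + 5)*w + w = -5*w + w = -4*w)
(0*(4 + 1) + n(9))*62 = (0*(4 + 1) - 4*9)*62 = (0*5 - 36)*62 = (0 - 36)*62 = -36*62 = -2232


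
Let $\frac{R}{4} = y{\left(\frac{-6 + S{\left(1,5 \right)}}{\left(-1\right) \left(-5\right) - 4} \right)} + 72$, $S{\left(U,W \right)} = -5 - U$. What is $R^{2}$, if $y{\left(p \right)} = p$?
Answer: $57600$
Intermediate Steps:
$R = 240$ ($R = 4 \left(\frac{-6 - 6}{\left(-1\right) \left(-5\right) - 4} + 72\right) = 4 \left(\frac{-6 - 6}{5 - 4} + 72\right) = 4 \left(\frac{-6 - 6}{1} + 72\right) = 4 \left(\left(-12\right) 1 + 72\right) = 4 \left(-12 + 72\right) = 4 \cdot 60 = 240$)
$R^{2} = 240^{2} = 57600$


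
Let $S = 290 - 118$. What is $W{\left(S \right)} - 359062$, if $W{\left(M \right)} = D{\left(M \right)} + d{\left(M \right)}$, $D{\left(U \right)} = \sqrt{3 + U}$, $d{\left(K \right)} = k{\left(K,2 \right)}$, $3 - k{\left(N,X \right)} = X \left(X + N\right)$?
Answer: $-359407 + 5 \sqrt{7} \approx -3.5939 \cdot 10^{5}$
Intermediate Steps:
$k{\left(N,X \right)} = 3 - X \left(N + X\right)$ ($k{\left(N,X \right)} = 3 - X \left(X + N\right) = 3 - X \left(N + X\right)$)
$S = 172$ ($S = 290 - 118 = 172$)
$d{\left(K \right)} = -1 - 2 K$ ($d{\left(K \right)} = 3 - 2^{2} - K 2 = 3 - 4 - 2 K = -1 - 2 K$)
$W{\left(M \right)} = -1 + \sqrt{3 + M} - 2 M$ ($W{\left(M \right)} = \sqrt{3 + M} - \left(1 + 2 M\right) = -1 + \sqrt{3 + M} - 2 M$)
$W{\left(S \right)} - 359062 = \left(-1 + \sqrt{3 + 172} - 344\right) - 359062 = \left(-1 + \sqrt{175} - 344\right) - 359062 = \left(-1 + 5 \sqrt{7} - 344\right) - 359062 = \left(-345 + 5 \sqrt{7}\right) - 359062 = -359407 + 5 \sqrt{7}$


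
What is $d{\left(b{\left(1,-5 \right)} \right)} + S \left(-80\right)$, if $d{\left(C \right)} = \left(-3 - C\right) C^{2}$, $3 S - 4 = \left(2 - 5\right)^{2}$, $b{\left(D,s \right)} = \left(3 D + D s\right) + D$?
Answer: $- \frac{1046}{3} \approx -348.67$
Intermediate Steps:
$b{\left(D,s \right)} = 4 D + D s$
$S = \frac{13}{3}$ ($S = \frac{4}{3} + \frac{\left(2 - 5\right)^{2}}{3} = \frac{4}{3} + \frac{\left(-3\right)^{2}}{3} = \frac{4}{3} + \frac{1}{3} \cdot 9 = \frac{4}{3} + 3 = \frac{13}{3} \approx 4.3333$)
$d{\left(C \right)} = C^{2} \left(-3 - C\right)$
$d{\left(b{\left(1,-5 \right)} \right)} + S \left(-80\right) = \left(1 \left(4 - 5\right)\right)^{2} \left(-3 - 1 \left(4 - 5\right)\right) + \frac{13}{3} \left(-80\right) = \left(1 \left(-1\right)\right)^{2} \left(-3 - 1 \left(-1\right)\right) - \frac{1040}{3} = \left(-1\right)^{2} \left(-3 - -1\right) - \frac{1040}{3} = 1 \left(-3 + 1\right) - \frac{1040}{3} = 1 \left(-2\right) - \frac{1040}{3} = -2 - \frac{1040}{3} = - \frac{1046}{3}$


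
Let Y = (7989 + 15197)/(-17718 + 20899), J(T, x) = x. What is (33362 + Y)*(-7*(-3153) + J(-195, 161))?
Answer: 2359875844256/3181 ≈ 7.4187e+8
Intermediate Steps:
Y = 23186/3181 ≈ 7.2889
(33362 + Y)*(-7*(-3153) + J(-195, 161)) = (33362 + 23186/3181)*(-7*(-3153) + 161) = 106147708*(22071 + 161)/3181 = (106147708/3181)*22232 = 2359875844256/3181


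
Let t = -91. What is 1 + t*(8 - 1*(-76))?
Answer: -7643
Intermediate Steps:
1 + t*(8 - 1*(-76)) = 1 - 91*(8 - 1*(-76)) = 1 - 91*(8 + 76) = 1 - 91*84 = 1 - 7644 = -7643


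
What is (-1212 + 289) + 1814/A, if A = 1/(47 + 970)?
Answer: 1843915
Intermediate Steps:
A = 1/1017 ≈ 0.00098328
(-1212 + 289) + 1814/A = (-1212 + 289) + 1814/(1/1017) = -923 + 1814*1017 = -923 + 1844838 = 1843915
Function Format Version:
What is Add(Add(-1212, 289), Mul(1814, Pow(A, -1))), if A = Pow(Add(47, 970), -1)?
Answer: 1843915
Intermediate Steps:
A = Rational(1, 1017) (A = Pow(1017, -1) = Rational(1, 1017) ≈ 0.00098328)
Add(Add(-1212, 289), Mul(1814, Pow(A, -1))) = Add(Add(-1212, 289), Mul(1814, Pow(Rational(1, 1017), -1))) = Add(-923, Mul(1814, 1017)) = Add(-923, 1844838) = 1843915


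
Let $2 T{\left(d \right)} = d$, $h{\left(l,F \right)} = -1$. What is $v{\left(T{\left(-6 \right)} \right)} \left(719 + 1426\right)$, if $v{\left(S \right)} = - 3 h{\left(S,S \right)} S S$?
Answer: $57915$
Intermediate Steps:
$T{\left(d \right)} = \frac{d}{2}$
$v{\left(S \right)} = 3 S^{2}$ ($v{\left(S \right)} = \left(-3\right) \left(-1\right) S S = 3 S^{2}$)
$v{\left(T{\left(-6 \right)} \right)} \left(719 + 1426\right) = 3 \left(\frac{1}{2} \left(-6\right)\right)^{2} \left(719 + 1426\right) = 3 \left(-3\right)^{2} \cdot 2145 = 3 \cdot 9 \cdot 2145 = 27 \cdot 2145 = 57915$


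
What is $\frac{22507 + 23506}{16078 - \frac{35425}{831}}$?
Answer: $\frac{813549}{283519} \approx 2.8695$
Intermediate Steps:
$\frac{22507 + 23506}{16078 - \frac{35425}{831}} = \frac{46013}{16078 - \frac{35425}{831}} = \frac{46013}{\frac{13325393}{831}} = 46013 \cdot \frac{831}{13325393} = \frac{813549}{283519}$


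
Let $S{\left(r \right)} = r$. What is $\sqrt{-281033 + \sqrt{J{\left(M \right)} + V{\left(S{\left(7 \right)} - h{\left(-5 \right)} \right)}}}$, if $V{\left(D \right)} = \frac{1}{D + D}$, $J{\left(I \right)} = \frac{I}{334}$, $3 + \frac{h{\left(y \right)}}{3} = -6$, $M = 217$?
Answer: $\frac{\sqrt{-9060415113572 + 5678 \sqrt{21420255}}}{5678} \approx 530.13 i$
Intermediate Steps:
$h{\left(y \right)} = -27$ ($h{\left(y \right)} = -9 + 3 \left(-6\right) = -9 - 18 = -27$)
$J{\left(I \right)} = \frac{I}{334}$ ($J{\left(I \right)} = I \frac{1}{334} = \frac{I}{334}$)
$V{\left(D \right)} = \frac{1}{2 D}$
$\sqrt{-281033 + \sqrt{J{\left(M \right)} + V{\left(S{\left(7 \right)} - h{\left(-5 \right)} \right)}}} = \sqrt{-281033 + \sqrt{\frac{1}{334} \cdot 217 + \frac{1}{2 \left(7 - -27\right)}}} = \sqrt{-281033 + \sqrt{\frac{217}{334} + \frac{1}{2 \left(7 + 27\right)}}} = \sqrt{-281033 + \sqrt{\frac{217}{334} + \frac{1}{2 \cdot 34}}} = \sqrt{-281033 + \sqrt{\frac{217}{334} + \frac{1}{2} \cdot \frac{1}{34}}} = \sqrt{-281033 + \sqrt{\frac{217}{334} + \frac{1}{68}}} = \sqrt{-281033 + \sqrt{\frac{7545}{11356}}} = \sqrt{-281033 + \frac{\sqrt{21420255}}{5678}}$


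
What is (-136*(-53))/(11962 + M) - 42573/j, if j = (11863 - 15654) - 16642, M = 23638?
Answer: 69286661/30308950 ≈ 2.2860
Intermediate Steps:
j = -20433 (j = -3791 - 16642 = -20433)
(-136*(-53))/(11962 + M) - 42573/j = (-136*(-53))/(11962 + 23638) - 42573/(-20433) = 7208/35600 - 42573*(-1/20433) = 7208*(1/35600) + 14191/6811 = 901/4450 + 14191/6811 = 69286661/30308950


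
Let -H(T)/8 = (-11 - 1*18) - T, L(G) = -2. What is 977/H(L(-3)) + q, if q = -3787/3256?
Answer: 147695/43956 ≈ 3.3601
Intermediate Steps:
H(T) = 232 + 8*T (H(T) = -8*((-11 - 1*18) - T) = -8*((-11 - 18) - T) = -8*(-29 - T) = 232 + 8*T)
q = -3787/3256 (q = -3787*1/3256 = -3787/3256 ≈ -1.1631)
977/H(L(-3)) + q = 977/(232 + 8*(-2)) - 3787/3256 = 977/(232 - 16) - 3787/3256 = 977/216 - 3787/3256 = 147695/43956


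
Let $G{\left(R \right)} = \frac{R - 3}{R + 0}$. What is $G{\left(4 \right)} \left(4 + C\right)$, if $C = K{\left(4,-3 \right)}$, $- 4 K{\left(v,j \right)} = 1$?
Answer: $\frac{15}{16} \approx 0.9375$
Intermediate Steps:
$K{\left(v,j \right)} = - \frac{1}{4}$ ($K{\left(v,j \right)} = \left(- \frac{1}{4}\right) 1 = - \frac{1}{4}$)
$C = - \frac{1}{4} \approx -0.25$
$G{\left(R \right)} = \frac{-3 + R}{R}$
$G{\left(4 \right)} \left(4 + C\right) = \frac{-3 + 4}{4} \left(4 - \frac{1}{4}\right) = \frac{1}{4} \cdot 1 \cdot \frac{15}{4} = \frac{1}{4} \cdot \frac{15}{4} = \frac{15}{16}$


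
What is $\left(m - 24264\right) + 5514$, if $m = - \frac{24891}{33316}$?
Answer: $- \frac{624699891}{33316} \approx -18751.0$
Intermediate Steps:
$m = - \frac{24891}{33316}$ ($m = \left(-24891\right) \frac{1}{33316} = - \frac{24891}{33316} \approx -0.74712$)
$\left(m - 24264\right) + 5514 = \left(- \frac{24891}{33316} - 24264\right) + 5514 = - \frac{808404315}{33316} + 5514 = - \frac{624699891}{33316}$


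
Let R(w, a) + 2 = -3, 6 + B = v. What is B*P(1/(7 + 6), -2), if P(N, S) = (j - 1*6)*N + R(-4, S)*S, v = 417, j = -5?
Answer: 48909/13 ≈ 3762.2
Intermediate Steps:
B = 411 (B = -6 + 417 = 411)
R(w, a) = -5 (R(w, a) = -2 - 3 = -5)
P(N, S) = -11*N - 5*S (P(N, S) = (-5 - 1*6)*N - 5*S = (-5 - 6)*N - 5*S = -11*N - 5*S)
B*P(1/(7 + 6), -2) = 411*(-11/(7 + 6) - 5*(-2)) = 411*(-11/13 + 10) = 411*(119/13) = 48909/13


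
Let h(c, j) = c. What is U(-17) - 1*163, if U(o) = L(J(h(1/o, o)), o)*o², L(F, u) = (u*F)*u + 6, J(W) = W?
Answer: -3342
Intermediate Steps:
L(F, u) = 6 + F*u² (L(F, u) = (F*u)*u + 6 = F*u² + 6 = 6 + F*u²)
U(o) = o²*(6 + o) (U(o) = (6 + o²/o)*o² = (6 + o)*o² = o²*(6 + o))
U(-17) - 1*163 = (-17)²*(6 - 17) - 1*163 = 289*(-11) - 163 = -3179 - 163 = -3342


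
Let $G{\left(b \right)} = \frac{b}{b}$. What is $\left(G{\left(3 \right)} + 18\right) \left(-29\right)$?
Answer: $-551$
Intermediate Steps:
$G{\left(b \right)} = 1$
$\left(G{\left(3 \right)} + 18\right) \left(-29\right) = \left(1 + 18\right) \left(-29\right) = 19 \left(-29\right) = -551$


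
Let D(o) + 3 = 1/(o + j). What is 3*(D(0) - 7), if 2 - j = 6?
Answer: -123/4 ≈ -30.750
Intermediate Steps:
j = -4 (j = 2 - 1*6 = 2 - 6 = -4)
D(o) = -3 + 1/(-4 + o) (D(o) = -3 + 1/(o - 4) = -3 + 1/(-4 + o))
3*(D(0) - 7) = 3*((13 - 3*0)/(-4 + 0) - 7) = 3*((13 + 0)/(-4) - 7) = 3*(-¼*13 - 7) = 3*(-13/4 - 7) = 3*(-41/4) = -123/4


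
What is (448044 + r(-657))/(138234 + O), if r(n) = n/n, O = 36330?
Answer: 34465/13428 ≈ 2.5667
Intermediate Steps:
r(n) = 1
(448044 + r(-657))/(138234 + O) = (448044 + 1)/(138234 + 36330) = 448045/174564 = 448045*(1/174564) = 34465/13428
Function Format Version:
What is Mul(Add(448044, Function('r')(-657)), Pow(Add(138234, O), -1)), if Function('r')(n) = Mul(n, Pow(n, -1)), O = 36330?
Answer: Rational(34465, 13428) ≈ 2.5667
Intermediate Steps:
Function('r')(n) = 1
Mul(Add(448044, Function('r')(-657)), Pow(Add(138234, O), -1)) = Mul(Add(448044, 1), Pow(Add(138234, 36330), -1)) = Mul(448045, Pow(174564, -1)) = Mul(448045, Rational(1, 174564)) = Rational(34465, 13428)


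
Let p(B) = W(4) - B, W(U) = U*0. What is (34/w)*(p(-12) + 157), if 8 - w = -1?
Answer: 5746/9 ≈ 638.44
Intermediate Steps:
W(U) = 0
w = 9 (w = 8 - 1*(-1) = 8 + 1 = 9)
p(B) = -B (p(B) = 0 - B = -B)
(34/w)*(p(-12) + 157) = (34/9)*(-1*(-12) + 157) = (34*(1/9))*(12 + 157) = (34/9)*169 = 5746/9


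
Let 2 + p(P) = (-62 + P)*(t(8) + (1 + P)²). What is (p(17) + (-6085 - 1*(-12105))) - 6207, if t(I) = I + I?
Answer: -15489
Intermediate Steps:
t(I) = 2*I
p(P) = -2 + (-62 + P)*(16 + (1 + P)²) (p(P) = -2 + (-62 + P)*(2*8 + (1 + P)²) = -2 + (-62 + P)*(16 + (1 + P)²))
(p(17) + (-6085 - 1*(-12105))) - 6207 = ((-1056 + 17³ - 107*17 - 60*17²) + (-6085 - 1*(-12105))) - 6207 = ((-1056 + 4913 - 1819 - 60*289) + (-6085 + 12105)) - 6207 = ((-1056 + 4913 - 1819 - 17340) + 6020) - 6207 = (-15302 + 6020) - 6207 = -9282 - 6207 = -15489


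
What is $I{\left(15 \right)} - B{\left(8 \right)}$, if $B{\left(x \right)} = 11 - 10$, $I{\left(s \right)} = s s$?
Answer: $224$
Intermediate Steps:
$I{\left(s \right)} = s^{2}$
$B{\left(x \right)} = 1$
$I{\left(15 \right)} - B{\left(8 \right)} = 15^{2} - 1 = 225 - 1 = 224$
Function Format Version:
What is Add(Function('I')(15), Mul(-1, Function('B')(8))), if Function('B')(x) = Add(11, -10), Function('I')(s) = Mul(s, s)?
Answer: 224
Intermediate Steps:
Function('I')(s) = Pow(s, 2)
Function('B')(x) = 1
Add(Function('I')(15), Mul(-1, Function('B')(8))) = Add(Pow(15, 2), Mul(-1, 1)) = Add(225, -1) = 224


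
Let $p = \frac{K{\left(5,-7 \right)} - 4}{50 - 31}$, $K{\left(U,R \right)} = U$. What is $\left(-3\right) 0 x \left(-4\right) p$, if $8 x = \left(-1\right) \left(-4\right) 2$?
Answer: $0$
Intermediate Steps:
$p = \frac{1}{19}$ ($p = \frac{5 - 4}{50 - 31} = 1 \cdot \frac{1}{19} = \frac{1}{19} \approx 0.052632$)
$x = 1$ ($x = \frac{\left(-1\right) \left(-4\right) 2}{8} = \frac{4 \cdot 2}{8} = \frac{1}{8} \cdot 8 = 1$)
$\left(-3\right) 0 x \left(-4\right) p = \left(-3\right) 0 \cdot 1 \left(-4\right) \frac{1}{19} = 0 \cdot 1 \left(-4\right) \frac{1}{19} = 0 \left(-4\right) \frac{1}{19} = 0 \cdot \frac{1}{19} = 0$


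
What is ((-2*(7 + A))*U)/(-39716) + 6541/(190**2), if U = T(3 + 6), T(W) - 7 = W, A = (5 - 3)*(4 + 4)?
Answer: 71587989/358436900 ≈ 0.19972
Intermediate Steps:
A = 16 (A = 2*8 = 16)
T(W) = 7 + W
U = 16 (U = 7 + (3 + 6) = 7 + 9 = 16)
((-2*(7 + A))*U)/(-39716) + 6541/(190**2) = (-2*(7 + 16)*16)/(-39716) + 6541/(190**2) = (-2*23*16)*(-1/39716) + 6541/36100 = -46*16*(-1/39716) + 6541*(1/36100) = -736*(-1/39716) + 6541/36100 = 184/9929 + 6541/36100 = 71587989/358436900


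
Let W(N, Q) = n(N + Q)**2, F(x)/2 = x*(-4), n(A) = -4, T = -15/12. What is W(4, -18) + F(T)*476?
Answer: 4776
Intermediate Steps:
T = -5/4 (T = -15*1/12 = -5/4 ≈ -1.2500)
F(x) = -8*x (F(x) = 2*(x*(-4)) = 2*(-4*x) = -8*x)
W(N, Q) = 16 (W(N, Q) = (-4)**2 = 16)
W(4, -18) + F(T)*476 = 16 - 8*(-5/4)*476 = 16 + 10*476 = 16 + 4760 = 4776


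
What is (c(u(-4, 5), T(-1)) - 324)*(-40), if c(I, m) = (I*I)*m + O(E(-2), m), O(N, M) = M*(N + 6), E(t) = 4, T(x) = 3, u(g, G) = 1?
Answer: 11640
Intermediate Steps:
O(N, M) = M*(6 + N)
c(I, m) = 10*m + m*I² (c(I, m) = (I*I)*m + m*(6 + 4) = I²*m + m*10 = m*I² + 10*m = 10*m + m*I²)
(c(u(-4, 5), T(-1)) - 324)*(-40) = (3*(10 + 1²) - 324)*(-40) = (3*(10 + 1) - 324)*(-40) = (3*11 - 324)*(-40) = (33 - 324)*(-40) = -291*(-40) = 11640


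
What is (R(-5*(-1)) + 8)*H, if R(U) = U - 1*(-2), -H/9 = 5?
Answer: -675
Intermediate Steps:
H = -45 (H = -9*5 = -45)
R(U) = 2 + U (R(U) = U + 2 = 2 + U)
(R(-5*(-1)) + 8)*H = ((2 - 5*(-1)) + 8)*(-45) = ((2 + 5) + 8)*(-45) = (7 + 8)*(-45) = 15*(-45) = -675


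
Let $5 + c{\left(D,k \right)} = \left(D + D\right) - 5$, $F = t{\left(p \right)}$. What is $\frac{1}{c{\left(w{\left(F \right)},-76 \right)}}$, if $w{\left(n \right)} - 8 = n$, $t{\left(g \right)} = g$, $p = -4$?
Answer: $- \frac{1}{2} \approx -0.5$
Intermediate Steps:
$F = -4$
$w{\left(n \right)} = 8 + n$
$c{\left(D,k \right)} = -10 + 2 D$ ($c{\left(D,k \right)} = -5 + \left(\left(D + D\right) - 5\right) = -5 + \left(2 D - 5\right) = -5 + \left(-5 + 2 D\right) = -10 + 2 D$)
$\frac{1}{c{\left(w{\left(F \right)},-76 \right)}} = \frac{1}{-10 + 2 \left(8 - 4\right)} = \frac{1}{-10 + 2 \cdot 4} = \frac{1}{-10 + 8} = \frac{1}{-2} = - \frac{1}{2}$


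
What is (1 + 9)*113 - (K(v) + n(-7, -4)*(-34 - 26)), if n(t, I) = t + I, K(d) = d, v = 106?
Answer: 364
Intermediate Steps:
n(t, I) = I + t
(1 + 9)*113 - (K(v) + n(-7, -4)*(-34 - 26)) = (1 + 9)*113 - (106 + (-4 - 7)*(-34 - 26)) = 10*113 - (106 - 11*(-60)) = 1130 - (106 + 660) = 1130 - 1*766 = 1130 - 766 = 364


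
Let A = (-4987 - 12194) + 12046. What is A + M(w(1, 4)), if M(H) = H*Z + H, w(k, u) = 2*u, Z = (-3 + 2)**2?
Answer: -5119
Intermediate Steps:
A = -5135 (A = -17181 + 12046 = -5135)
Z = 1 (Z = (-1)**2 = 1)
M(H) = 2*H (M(H) = H*1 + H = H + H = 2*H)
A + M(w(1, 4)) = -5135 + 2*(2*4) = -5135 + 2*8 = -5135 + 16 = -5119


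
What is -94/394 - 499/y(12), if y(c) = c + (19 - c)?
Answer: -99196/3743 ≈ -26.502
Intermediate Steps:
y(c) = 19
-94/394 - 499/y(12) = -94/394 - 499/19 = -94*1/394 - 499*1/19 = -47/197 - 499/19 = -99196/3743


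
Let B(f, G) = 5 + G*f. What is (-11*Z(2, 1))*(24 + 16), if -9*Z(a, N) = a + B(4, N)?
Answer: 4840/9 ≈ 537.78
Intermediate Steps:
Z(a, N) = -5/9 - 4*N/9 - a/9 (Z(a, N) = -(a + (5 + N*4))/9 = -(a + (5 + 4*N))/9 = -(5 + a + 4*N)/9 = -5/9 - 4*N/9 - a/9)
(-11*Z(2, 1))*(24 + 16) = (-11*(-5/9 - 4/9*1 - 1/9*2))*(24 + 16) = -11*(-5/9 - 4/9 - 2/9)*40 = -11*(-11/9)*40 = (121/9)*40 = 4840/9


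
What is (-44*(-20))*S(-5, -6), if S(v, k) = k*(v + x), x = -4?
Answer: 47520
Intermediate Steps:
S(v, k) = k*(-4 + v) (S(v, k) = k*(v - 4) = k*(-4 + v))
(-44*(-20))*S(-5, -6) = (-44*(-20))*(-6*(-4 - 5)) = 880*(-6*(-9)) = 880*54 = 47520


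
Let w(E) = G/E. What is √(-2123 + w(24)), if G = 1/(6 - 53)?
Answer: I*√675318090/564 ≈ 46.076*I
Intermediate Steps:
G = -1/47 (G = 1/(-47) = -1/47 ≈ -0.021277)
w(E) = -1/(47*E)
√(-2123 + w(24)) = √(-2123 - 1/47/24) = √(-2123 - 1/47*1/24) = √(-2123 - 1/1128) = √(-2394745/1128) = I*√675318090/564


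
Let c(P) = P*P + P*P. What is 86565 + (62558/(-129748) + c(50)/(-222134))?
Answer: 623728400453577/7205360558 ≈ 86565.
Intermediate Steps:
c(P) = 2*P² (c(P) = P² + P² = 2*P²)
86565 + (62558/(-129748) + c(50)/(-222134)) = 86565 + (62558/(-129748) + (2*50²)/(-222134)) = 86565 + (62558*(-1/129748) + (2*2500)*(-1/222134)) = 86565 + (-31279/64874 + 5000*(-1/222134)) = 86565 + (-31279/64874 - 2500/111067) = 86565 - 3636249693/7205360558 = 623728400453577/7205360558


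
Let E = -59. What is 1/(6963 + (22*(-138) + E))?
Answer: 1/3868 ≈ 0.00025853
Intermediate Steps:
1/(6963 + (22*(-138) + E)) = 1/(6963 + (22*(-138) - 59)) = 1/(6963 + (-3036 - 59)) = 1/(6963 - 3095) = 1/3868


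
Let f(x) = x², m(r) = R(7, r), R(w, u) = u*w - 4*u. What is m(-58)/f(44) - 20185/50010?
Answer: -2388995/4840968 ≈ -0.49350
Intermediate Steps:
R(w, u) = -4*u + u*w
m(r) = 3*r (m(r) = r*(-4 + 7) = r*3 = 3*r)
m(-58)/f(44) - 20185/50010 = (3*(-58))/(44²) - 20185/50010 = -174/1936 - 20185*1/50010 = -174*1/1936 - 4037/10002 = -87/968 - 4037/10002 = -2388995/4840968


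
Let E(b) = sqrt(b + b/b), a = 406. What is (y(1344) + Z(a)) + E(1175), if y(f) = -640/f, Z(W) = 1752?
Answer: 36782/21 + 14*sqrt(6) ≈ 1785.8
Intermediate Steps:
E(b) = sqrt(1 + b) (E(b) = sqrt(b + 1) = sqrt(1 + b))
(y(1344) + Z(a)) + E(1175) = (-640/1344 + 1752) + sqrt(1 + 1175) = (-640*1/1344 + 1752) + sqrt(1176) = (-10/21 + 1752) + 14*sqrt(6) = 36782/21 + 14*sqrt(6)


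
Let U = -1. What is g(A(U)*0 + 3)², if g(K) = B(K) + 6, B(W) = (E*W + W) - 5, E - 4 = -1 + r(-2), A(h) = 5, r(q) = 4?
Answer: 625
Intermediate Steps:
E = 7 (E = 4 + (-1 + 4) = 4 + 3 = 7)
B(W) = -5 + 8*W (B(W) = (7*W + W) - 5 = 8*W - 5 = -5 + 8*W)
g(K) = 1 + 8*K (g(K) = (-5 + 8*K) + 6 = 1 + 8*K)
g(A(U)*0 + 3)² = (1 + 8*(5*0 + 3))² = (1 + 8*(0 + 3))² = (1 + 8*3)² = (1 + 24)² = 25² = 625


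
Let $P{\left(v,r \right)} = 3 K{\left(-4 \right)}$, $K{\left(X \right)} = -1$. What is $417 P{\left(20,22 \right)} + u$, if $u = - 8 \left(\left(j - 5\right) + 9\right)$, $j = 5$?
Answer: $-1323$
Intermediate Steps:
$P{\left(v,r \right)} = -3$ ($P{\left(v,r \right)} = 3 \left(-1\right) = -3$)
$u = -72$ ($u = - 8 \left(\left(5 - 5\right) + 9\right) = - 8 \left(0 + 9\right) = \left(-8\right) 9 = -72$)
$417 P{\left(20,22 \right)} + u = 417 \left(-3\right) - 72 = -1251 - 72 = -1323$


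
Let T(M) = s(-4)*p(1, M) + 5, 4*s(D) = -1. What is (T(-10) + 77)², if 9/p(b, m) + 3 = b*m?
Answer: 18258529/2704 ≈ 6752.4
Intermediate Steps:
p(b, m) = 9/(-3 + b*m)
s(D) = -¼ (s(D) = (¼)*(-1) = -¼)
T(M) = 5 - 9/(4*(-3 + M)) (T(M) = -9/(4*(-3 + 1*M)) + 5 = -9/(4*(-3 + M)) + 5 = 5 - 9/(4*(-3 + M)))
(T(-10) + 77)² = ((-69 + 20*(-10))/(4*(-3 - 10)) + 77)² = ((¼)*(-69 - 200)/(-13) + 77)² = ((¼)*(-1/13)*(-269) + 77)² = (269/52 + 77)² = (4273/52)² = 18258529/2704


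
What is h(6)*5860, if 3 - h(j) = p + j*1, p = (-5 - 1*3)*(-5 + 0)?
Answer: -251980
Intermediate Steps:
p = 40 (p = (-5 - 3)*(-5) = -8*(-5) = 40)
h(j) = -37 - j (h(j) = 3 - (40 + j*1) = 3 - (40 + j) = 3 + (-40 - j) = -37 - j)
h(6)*5860 = (-37 - 1*6)*5860 = (-37 - 6)*5860 = -43*5860 = -251980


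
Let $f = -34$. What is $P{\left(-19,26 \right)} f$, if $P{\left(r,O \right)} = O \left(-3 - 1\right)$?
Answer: $3536$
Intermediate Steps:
$P{\left(r,O \right)} = - 4 O$ ($P{\left(r,O \right)} = O \left(-4\right) = - 4 O$)
$P{\left(-19,26 \right)} f = \left(-4\right) 26 \left(-34\right) = \left(-104\right) \left(-34\right) = 3536$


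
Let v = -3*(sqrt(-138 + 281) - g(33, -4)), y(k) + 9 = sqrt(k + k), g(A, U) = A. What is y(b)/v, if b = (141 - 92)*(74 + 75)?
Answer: -9/86 - 3*sqrt(143)/946 + 7*sqrt(298)/86 + 7*sqrt(42614)/2838 ≈ 1.7717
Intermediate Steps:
b = 7301 (b = 49*149 = 7301)
y(k) = -9 + sqrt(2)*sqrt(k) (y(k) = -9 + sqrt(k + k) = -9 + sqrt(2*k) = -9 + sqrt(2)*sqrt(k))
v = 99 - 3*sqrt(143) (v = -3*(sqrt(-138 + 281) - 1*33) = -3*(sqrt(143) - 33) = -3*(-33 + sqrt(143)) = 99 - 3*sqrt(143) ≈ 63.125)
y(b)/v = (-9 + sqrt(2)*sqrt(7301))/(99 - 3*sqrt(143)) = (-9 + sqrt(2)*(7*sqrt(149)))/(99 - 3*sqrt(143)) = (-9 + 7*sqrt(298))/(99 - 3*sqrt(143))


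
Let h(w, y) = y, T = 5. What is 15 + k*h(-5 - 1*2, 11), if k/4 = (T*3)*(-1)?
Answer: -645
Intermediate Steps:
k = -60 (k = 4*((5*3)*(-1)) = 4*(15*(-1)) = 4*(-15) = -60)
15 + k*h(-5 - 1*2, 11) = 15 - 60*11 = 15 - 660 = -645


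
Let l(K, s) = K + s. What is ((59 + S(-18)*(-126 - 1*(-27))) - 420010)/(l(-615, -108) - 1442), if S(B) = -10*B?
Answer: 437771/2165 ≈ 202.20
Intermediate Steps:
((59 + S(-18)*(-126 - 1*(-27))) - 420010)/(l(-615, -108) - 1442) = ((59 + (-10*(-18))*(-126 - 1*(-27))) - 420010)/((-615 - 108) - 1442) = ((59 + 180*(-126 + 27)) - 420010)/(-723 - 1442) = ((59 + 180*(-99)) - 420010)/(-2165) = ((59 - 17820) - 420010)*(-1/2165) = (-17761 - 420010)*(-1/2165) = -437771*(-1/2165) = 437771/2165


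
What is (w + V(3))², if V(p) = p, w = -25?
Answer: 484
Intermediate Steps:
(w + V(3))² = (-25 + 3)² = (-22)² = 484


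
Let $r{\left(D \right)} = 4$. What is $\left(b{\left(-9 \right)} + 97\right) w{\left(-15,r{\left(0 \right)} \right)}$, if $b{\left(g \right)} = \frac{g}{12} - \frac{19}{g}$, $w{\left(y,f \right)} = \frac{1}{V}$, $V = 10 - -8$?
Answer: $\frac{3541}{648} \approx 5.4645$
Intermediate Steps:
$V = 18$ ($V = 10 + 8 = 18$)
$w{\left(y,f \right)} = \frac{1}{18}$
$b{\left(g \right)} = - \frac{19}{g} + \frac{g}{12}$ ($b{\left(g \right)} = g \frac{1}{12} - \frac{19}{g} = \frac{g}{12} - \frac{19}{g} = - \frac{19}{g} + \frac{g}{12}$)
$\left(b{\left(-9 \right)} + 97\right) w{\left(-15,r{\left(0 \right)} \right)} = \left(\left(- \frac{19}{-9} + \frac{1}{12} \left(-9\right)\right) + 97\right) \frac{1}{18} = \left(\left(\left(-19\right) \left(- \frac{1}{9}\right) - \frac{3}{4}\right) + 97\right) \frac{1}{18} = \left(\left(\frac{19}{9} - \frac{3}{4}\right) + 97\right) \frac{1}{18} = \left(\frac{49}{36} + 97\right) \frac{1}{18} = \frac{3541}{36} \cdot \frac{1}{18} = \frac{3541}{648}$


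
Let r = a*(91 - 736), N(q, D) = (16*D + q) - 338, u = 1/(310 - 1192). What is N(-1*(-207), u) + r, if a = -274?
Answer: 77880151/441 ≈ 1.7660e+5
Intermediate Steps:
u = -1/882 (u = 1/(-882) = -1/882 ≈ -0.0011338)
N(q, D) = -338 + q + 16*D (N(q, D) = (q + 16*D) - 338 = -338 + q + 16*D)
r = 176730 (r = -274*(91 - 736) = -274*(-645) = 176730)
N(-1*(-207), u) + r = (-338 - 1*(-207) + 16*(-1/882)) + 176730 = (-338 + 207 - 8/441) + 176730 = -57779/441 + 176730 = 77880151/441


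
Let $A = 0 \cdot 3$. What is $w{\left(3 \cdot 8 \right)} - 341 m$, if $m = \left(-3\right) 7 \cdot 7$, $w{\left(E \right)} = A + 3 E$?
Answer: $50199$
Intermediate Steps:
$A = 0$
$w{\left(E \right)} = 3 E$ ($w{\left(E \right)} = 0 + 3 E = 3 E$)
$m = -147$ ($m = \left(-21\right) 7 = -147$)
$w{\left(3 \cdot 8 \right)} - 341 m = 3 \cdot 3 \cdot 8 - -50127 = 3 \cdot 24 + 50127 = 72 + 50127 = 50199$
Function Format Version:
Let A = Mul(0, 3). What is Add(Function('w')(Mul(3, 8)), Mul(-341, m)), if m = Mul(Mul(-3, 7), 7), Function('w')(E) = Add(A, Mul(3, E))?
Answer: 50199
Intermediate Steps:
A = 0
Function('w')(E) = Mul(3, E) (Function('w')(E) = Add(0, Mul(3, E)) = Mul(3, E))
m = -147 (m = Mul(-21, 7) = -147)
Add(Function('w')(Mul(3, 8)), Mul(-341, m)) = Add(Mul(3, Mul(3, 8)), Mul(-341, -147)) = Add(Mul(3, 24), 50127) = Add(72, 50127) = 50199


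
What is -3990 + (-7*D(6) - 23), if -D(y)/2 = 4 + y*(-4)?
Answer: -4293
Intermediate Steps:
D(y) = -8 + 8*y (D(y) = -2*(4 + y*(-4)) = -2*(4 - 4*y) = -8 + 8*y)
-3990 + (-7*D(6) - 23) = -3990 + (-7*(-8 + 8*6) - 23) = -3990 + (-7*(-8 + 48) - 23) = -3990 + (-7*40 - 23) = -3990 + (-280 - 23) = -3990 - 303 = -4293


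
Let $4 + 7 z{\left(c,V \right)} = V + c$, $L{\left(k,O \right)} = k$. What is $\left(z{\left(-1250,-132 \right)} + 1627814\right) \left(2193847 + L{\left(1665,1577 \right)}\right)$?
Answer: $3573450459392$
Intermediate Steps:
$z{\left(c,V \right)} = - \frac{4}{7} + \frac{V}{7} + \frac{c}{7}$ ($z{\left(c,V \right)} = - \frac{4}{7} + \frac{V + c}{7} = - \frac{4}{7} + \left(\frac{V}{7} + \frac{c}{7}\right) = - \frac{4}{7} + \frac{V}{7} + \frac{c}{7}$)
$\left(z{\left(-1250,-132 \right)} + 1627814\right) \left(2193847 + L{\left(1665,1577 \right)}\right) = \left(\left(- \frac{4}{7} + \frac{1}{7} \left(-132\right) + \frac{1}{7} \left(-1250\right)\right) + 1627814\right) \left(2193847 + 1665\right) = \left(\left(- \frac{4}{7} - \frac{132}{7} - \frac{1250}{7}\right) + 1627814\right) 2195512 = \left(-198 + 1627814\right) 2195512 = 1627616 \cdot 2195512 = 3573450459392$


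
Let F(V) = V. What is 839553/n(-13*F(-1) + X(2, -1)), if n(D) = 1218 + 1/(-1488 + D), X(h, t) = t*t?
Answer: 1237501122/1795331 ≈ 689.29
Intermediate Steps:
X(h, t) = t**2
839553/n(-13*F(-1) + X(2, -1)) = 839553/(((-1812383 + 1218*(-13*(-1) + (-1)**2))/(-1488 + (-13*(-1) + (-1)**2)))) = 839553/(((-1812383 + 1218*(13 + 1))/(-1488 + (13 + 1)))) = 839553/(((-1812383 + 1218*14)/(-1488 + 14))) = 839553/(((-1812383 + 17052)/(-1474))) = 839553/((-1/1474*(-1795331))) = 839553/(1795331/1474) = 839553*(1474/1795331) = 1237501122/1795331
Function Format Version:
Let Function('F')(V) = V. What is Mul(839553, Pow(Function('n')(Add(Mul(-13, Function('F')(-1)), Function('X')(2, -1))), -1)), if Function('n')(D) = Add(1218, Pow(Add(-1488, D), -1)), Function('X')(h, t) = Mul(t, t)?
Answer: Rational(1237501122, 1795331) ≈ 689.29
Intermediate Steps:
Function('X')(h, t) = Pow(t, 2)
Mul(839553, Pow(Function('n')(Add(Mul(-13, Function('F')(-1)), Function('X')(2, -1))), -1)) = Mul(839553, Pow(Mul(Pow(Add(-1488, Add(Mul(-13, -1), Pow(-1, 2))), -1), Add(-1812383, Mul(1218, Add(Mul(-13, -1), Pow(-1, 2))))), -1)) = Mul(839553, Pow(Mul(Pow(Add(-1488, Add(13, 1)), -1), Add(-1812383, Mul(1218, Add(13, 1)))), -1)) = Mul(839553, Pow(Mul(Pow(Add(-1488, 14), -1), Add(-1812383, Mul(1218, 14))), -1)) = Mul(839553, Pow(Mul(Pow(-1474, -1), Add(-1812383, 17052)), -1)) = Mul(839553, Pow(Mul(Rational(-1, 1474), -1795331), -1)) = Mul(839553, Pow(Rational(1795331, 1474), -1)) = Mul(839553, Rational(1474, 1795331)) = Rational(1237501122, 1795331)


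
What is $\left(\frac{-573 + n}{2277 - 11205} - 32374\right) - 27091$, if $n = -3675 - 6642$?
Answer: $- \frac{29494035}{496} \approx -59464.0$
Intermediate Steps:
$n = -10317$ ($n = -3675 - 6642 = -10317$)
$\left(\frac{-573 + n}{2277 - 11205} - 32374\right) - 27091 = \left(\frac{-573 - 10317}{2277 - 11205} - 32374\right) - 27091 = \left(- \frac{10890}{-8928} - 32374\right) - 27091 = \left(\left(-10890\right) \left(- \frac{1}{8928}\right) - 32374\right) - 27091 = \left(\frac{605}{496} - 32374\right) - 27091 = - \frac{16056899}{496} - 27091 = - \frac{29494035}{496}$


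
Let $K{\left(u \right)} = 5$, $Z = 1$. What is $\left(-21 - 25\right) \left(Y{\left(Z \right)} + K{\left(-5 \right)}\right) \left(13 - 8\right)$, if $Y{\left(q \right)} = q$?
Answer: $-1380$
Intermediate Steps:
$\left(-21 - 25\right) \left(Y{\left(Z \right)} + K{\left(-5 \right)}\right) \left(13 - 8\right) = \left(-21 - 25\right) \left(1 + 5\right) \left(13 - 8\right) = - 46 \cdot 6 \cdot 5 = \left(-46\right) 30 = -1380$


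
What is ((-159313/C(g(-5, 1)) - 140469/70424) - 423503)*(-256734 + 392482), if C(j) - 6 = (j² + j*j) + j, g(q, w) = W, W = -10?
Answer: -7098775543170117/123242 ≈ -5.7600e+10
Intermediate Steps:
g(q, w) = -10
C(j) = 6 + j + 2*j² (C(j) = 6 + ((j² + j*j) + j) = 6 + ((j² + j²) + j) = 6 + (2*j² + j) = 6 + (j + 2*j²) = 6 + j + 2*j²)
((-159313/C(g(-5, 1)) - 140469/70424) - 423503)*(-256734 + 392482) = ((-159313/(6 - 10 + 2*(-10)²) - 140469/70424) - 423503)*(-256734 + 392482) = ((-159313/(6 - 10 + 2*100) - 140469*1/70424) - 423503)*135748 = ((-159313/(6 - 10 + 200) - 140469/70424) - 423503)*135748 = ((-159313/196 - 140469/70424) - 423503)*135748 = ((-159313*1/196 - 140469/70424) - 423503)*135748 = ((-22759/28 - 140469/70424) - 423503)*135748 = (-401678237/492968 - 423503)*135748 = -209175105141/492968*135748 = -7098775543170117/123242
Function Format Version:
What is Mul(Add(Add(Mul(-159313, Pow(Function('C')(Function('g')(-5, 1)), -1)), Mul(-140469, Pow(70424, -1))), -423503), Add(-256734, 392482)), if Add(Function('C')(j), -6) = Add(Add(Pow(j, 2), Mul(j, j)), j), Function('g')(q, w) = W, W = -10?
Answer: Rational(-7098775543170117, 123242) ≈ -5.7600e+10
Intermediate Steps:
Function('g')(q, w) = -10
Function('C')(j) = Add(6, j, Mul(2, Pow(j, 2))) (Function('C')(j) = Add(6, Add(Add(Pow(j, 2), Mul(j, j)), j)) = Add(6, Add(Add(Pow(j, 2), Pow(j, 2)), j)) = Add(6, Add(Mul(2, Pow(j, 2)), j)) = Add(6, Add(j, Mul(2, Pow(j, 2)))) = Add(6, j, Mul(2, Pow(j, 2))))
Mul(Add(Add(Mul(-159313, Pow(Function('C')(Function('g')(-5, 1)), -1)), Mul(-140469, Pow(70424, -1))), -423503), Add(-256734, 392482)) = Mul(Add(Add(Mul(-159313, Pow(Add(6, -10, Mul(2, Pow(-10, 2))), -1)), Mul(-140469, Pow(70424, -1))), -423503), Add(-256734, 392482)) = Mul(Add(Add(Mul(-159313, Pow(Add(6, -10, Mul(2, 100)), -1)), Mul(-140469, Rational(1, 70424))), -423503), 135748) = Mul(Add(Add(Mul(-159313, Pow(Add(6, -10, 200), -1)), Rational(-140469, 70424)), -423503), 135748) = Mul(Add(Add(Mul(-159313, Pow(196, -1)), Rational(-140469, 70424)), -423503), 135748) = Mul(Add(Add(Mul(-159313, Rational(1, 196)), Rational(-140469, 70424)), -423503), 135748) = Mul(Add(Add(Rational(-22759, 28), Rational(-140469, 70424)), -423503), 135748) = Mul(Add(Rational(-401678237, 492968), -423503), 135748) = Mul(Rational(-209175105141, 492968), 135748) = Rational(-7098775543170117, 123242)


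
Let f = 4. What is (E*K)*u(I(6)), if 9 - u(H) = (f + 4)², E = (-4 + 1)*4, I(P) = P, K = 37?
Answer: 24420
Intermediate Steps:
E = -12 (E = -3*4 = -12)
u(H) = -55 (u(H) = 9 - (4 + 4)² = 9 - 1*8² = 9 - 1*64 = 9 - 64 = -55)
(E*K)*u(I(6)) = -12*37*(-55) = -444*(-55) = 24420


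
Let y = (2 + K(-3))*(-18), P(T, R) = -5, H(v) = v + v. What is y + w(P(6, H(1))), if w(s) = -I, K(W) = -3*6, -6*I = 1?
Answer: 1729/6 ≈ 288.17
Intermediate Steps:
I = -⅙ (I = -⅙*1 = -⅙ ≈ -0.16667)
K(W) = -18
H(v) = 2*v
w(s) = ⅙ (w(s) = -1*(-⅙) = ⅙)
y = 288 (y = (2 - 18)*(-18) = -16*(-18) = 288)
y + w(P(6, H(1))) = 288 + ⅙ = 1729/6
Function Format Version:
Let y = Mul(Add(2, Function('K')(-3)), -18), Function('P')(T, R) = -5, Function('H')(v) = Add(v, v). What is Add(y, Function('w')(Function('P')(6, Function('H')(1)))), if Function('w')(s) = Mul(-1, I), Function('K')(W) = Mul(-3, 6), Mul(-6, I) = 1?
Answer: Rational(1729, 6) ≈ 288.17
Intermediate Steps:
I = Rational(-1, 6) (I = Mul(Rational(-1, 6), 1) = Rational(-1, 6) ≈ -0.16667)
Function('K')(W) = -18
Function('H')(v) = Mul(2, v)
Function('w')(s) = Rational(1, 6) (Function('w')(s) = Mul(-1, Rational(-1, 6)) = Rational(1, 6))
y = 288 (y = Mul(Add(2, -18), -18) = Mul(-16, -18) = 288)
Add(y, Function('w')(Function('P')(6, Function('H')(1)))) = Add(288, Rational(1, 6)) = Rational(1729, 6)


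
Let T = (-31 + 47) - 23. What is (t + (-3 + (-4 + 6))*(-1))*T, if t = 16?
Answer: -119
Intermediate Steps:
T = -7 (T = 16 - 23 = -7)
(t + (-3 + (-4 + 6))*(-1))*T = (16 + (-3 + (-4 + 6))*(-1))*(-7) = (16 + (-3 + 2)*(-1))*(-7) = (16 - 1*(-1))*(-7) = (16 + 1)*(-7) = 17*(-7) = -119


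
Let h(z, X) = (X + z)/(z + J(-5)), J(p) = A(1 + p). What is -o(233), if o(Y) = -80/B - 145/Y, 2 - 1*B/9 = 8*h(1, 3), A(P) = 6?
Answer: -53495/18873 ≈ -2.8345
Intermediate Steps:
J(p) = 6
h(z, X) = (X + z)/(6 + z) (h(z, X) = (X + z)/(z + 6) = (X + z)/(6 + z))
B = -162/7 (B = 18 - 72*(3 + 1)/(6 + 1) = 18 - 72*4/7 = 18 - 9*32/7 = 18 - 288/7 = -162/7 ≈ -23.143)
o(Y) = 280/81 - 145/Y (o(Y) = -80/(-162/7) - 145/Y = -80*(-7/162) - 145/Y = 280/81 - 145/Y)
-o(233) = -(280/81 - 145/233) = -1*53495/18873 = -53495/18873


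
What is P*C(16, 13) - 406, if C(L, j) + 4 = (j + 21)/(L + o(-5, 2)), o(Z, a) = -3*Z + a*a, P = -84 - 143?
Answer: 9852/35 ≈ 281.49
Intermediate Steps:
P = -227
o(Z, a) = a**2 - 3*Z (o(Z, a) = -3*Z + a**2 = a**2 - 3*Z)
C(L, j) = -4 + (21 + j)/(19 + L) (C(L, j) = -4 + (j + 21)/(L + (2**2 - 3*(-5))) = -4 + (21 + j)/(L + (4 + 15)) = -4 + (21 + j)/(L + 19) = -4 + (21 + j)/(19 + L))
P*C(16, 13) - 406 = -227*(-55 + 13 - 4*16)/(19 + 16) - 406 = -227*(-55 + 13 - 64)/35 - 406 = -227*(-106)/35 - 406 = -227*(-106/35) - 406 = 24062/35 - 406 = 9852/35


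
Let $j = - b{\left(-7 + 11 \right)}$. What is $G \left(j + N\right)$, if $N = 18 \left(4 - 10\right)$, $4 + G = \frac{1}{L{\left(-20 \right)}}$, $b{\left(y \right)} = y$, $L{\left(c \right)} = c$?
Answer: $\frac{2268}{5} \approx 453.6$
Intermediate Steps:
$j = -4$ ($j = - (-7 + 11) = \left(-1\right) 4 = -4$)
$G = - \frac{81}{20}$ ($G = -4 + \frac{1}{-20} = -4 - \frac{1}{20} = - \frac{81}{20} \approx -4.05$)
$N = -108$ ($N = 18 \left(-6\right) = -108$)
$G \left(j + N\right) = - \frac{81 \left(-4 - 108\right)}{20} = \left(- \frac{81}{20}\right) \left(-112\right) = \frac{2268}{5}$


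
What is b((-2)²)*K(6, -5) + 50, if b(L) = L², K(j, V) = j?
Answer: 146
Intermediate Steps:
b((-2)²)*K(6, -5) + 50 = ((-2)²)²*6 + 50 = 4²*6 + 50 = 16*6 + 50 = 96 + 50 = 146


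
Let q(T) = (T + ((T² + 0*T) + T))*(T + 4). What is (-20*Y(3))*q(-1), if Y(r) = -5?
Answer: -300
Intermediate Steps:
q(T) = (4 + T)*(T² + 2*T) (q(T) = (T + ((T² + 0) + T))*(4 + T) = (T + (T² + T))*(4 + T) = (T + (T + T²))*(4 + T) = (T² + 2*T)*(4 + T) = (4 + T)*(T² + 2*T))
(-20*Y(3))*q(-1) = (-20*(-5))*(-(8 + (-1)² + 6*(-1))) = 100*(-(8 + 1 - 6)) = 100*(-1*3) = 100*(-3) = -300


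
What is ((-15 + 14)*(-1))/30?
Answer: 1/30 ≈ 0.033333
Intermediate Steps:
((-15 + 14)*(-1))/30 = -1*(-1)*(1/30) = 1*(1/30) = 1/30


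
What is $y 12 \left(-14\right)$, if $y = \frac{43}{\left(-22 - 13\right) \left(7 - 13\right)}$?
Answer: $- \frac{172}{5} \approx -34.4$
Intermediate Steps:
$y = \frac{43}{210}$ ($y = \frac{43}{\left(-35\right) \left(-6\right)} = \frac{43}{210} \approx 0.20476$)
$y 12 \left(-14\right) = \frac{43}{210} \cdot 12 \left(-14\right) = \frac{86}{35} \left(-14\right) = - \frac{172}{5}$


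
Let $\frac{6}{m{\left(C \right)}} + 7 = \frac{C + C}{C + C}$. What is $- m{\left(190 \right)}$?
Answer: $1$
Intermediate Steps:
$m{\left(C \right)} = -1$ ($m{\left(C \right)} = \frac{6}{-7 + \frac{C + C}{C + C}} = \frac{6}{-7 + \frac{2 C}{2 C}} = \frac{6}{-7 + 2 C \frac{1}{2 C}} = \frac{6}{-7 + 1} = \frac{6}{-6} = 6 \left(- \frac{1}{6}\right) = -1$)
$- m{\left(190 \right)} = \left(-1\right) \left(-1\right) = 1$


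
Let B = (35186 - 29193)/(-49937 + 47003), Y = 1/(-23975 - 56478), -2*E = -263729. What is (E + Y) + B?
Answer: 15563007326458/118024551 ≈ 1.3186e+5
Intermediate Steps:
E = 263729/2 (E = -1/2*(-263729) = 263729/2 ≈ 1.3186e+5)
Y = -1/80453 (Y = 1/(-80453) = -1/80453 ≈ -1.2430e-5)
B = -5993/2934 (B = 5993/(-2934) = 5993*(-1/2934) = -5993/2934 ≈ -2.0426)
(E + Y) + B = (263729/2 - 1/80453) - 5993/2934 = 21217789235/160906 - 5993/2934 = 15563007326458/118024551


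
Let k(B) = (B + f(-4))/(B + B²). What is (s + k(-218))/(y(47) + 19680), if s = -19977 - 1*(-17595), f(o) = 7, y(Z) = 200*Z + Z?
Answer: -112683103/1377881862 ≈ -0.081780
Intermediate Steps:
y(Z) = 201*Z
k(B) = (7 + B)/(B + B²) (k(B) = (B + 7)/(B + B²) = (7 + B)/(B + B²))
s = -2382 (s = -19977 + 17595 = -2382)
(s + k(-218))/(y(47) + 19680) = (-2382 + (7 - 218)/((-218)*(1 - 218)))/(201*47 + 19680) = (-2382 - 1/218*(-211)/(-217))/(9447 + 19680) = (-2382 - 1/218*(-1/217)*(-211))/29127 = (-2382 - 211/47306)*(1/29127) = -112683103/47306*1/29127 = -112683103/1377881862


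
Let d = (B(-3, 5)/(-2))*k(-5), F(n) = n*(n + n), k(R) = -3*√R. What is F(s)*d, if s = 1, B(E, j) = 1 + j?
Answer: 18*I*√5 ≈ 40.249*I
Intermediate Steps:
F(n) = 2*n² (F(n) = n*(2*n) = 2*n²)
d = 9*I*√5 (d = ((1 + 5)/(-2))*(-3*I*√5) = (6*(-½))*(-3*I*√5) = -(-9)*I*√5 = 9*I*√5 ≈ 20.125*I)
F(s)*d = (2*1²)*(9*I*√5) = (2*1)*(9*I*√5) = 2*(9*I*√5) = 18*I*√5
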